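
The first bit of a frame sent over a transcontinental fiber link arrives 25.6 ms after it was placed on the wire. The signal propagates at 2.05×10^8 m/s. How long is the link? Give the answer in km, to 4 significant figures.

5248 km

d = s × t_prop = 2.05e+08 × 0.0256 = 5248 km.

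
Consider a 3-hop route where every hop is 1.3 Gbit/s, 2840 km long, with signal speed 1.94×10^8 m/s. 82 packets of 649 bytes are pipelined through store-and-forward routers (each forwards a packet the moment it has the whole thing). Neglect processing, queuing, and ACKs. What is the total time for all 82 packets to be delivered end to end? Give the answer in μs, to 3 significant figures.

44300 μs

Per-hop transmission t_tx = L/R = 5192/1300000000 = 3.99385 μs.
Per-hop propagation t_prop = 2840000/194000000 = 14639.2 μs.
Pipeline fill: first packet needs 3·t_tx to clear all hops; remaining 81 packets each add one t_tx.
Total = (3+82-1)·t_tx + 3·t_prop = 84·3.99385 + 3·14639.2 = 44300 μs.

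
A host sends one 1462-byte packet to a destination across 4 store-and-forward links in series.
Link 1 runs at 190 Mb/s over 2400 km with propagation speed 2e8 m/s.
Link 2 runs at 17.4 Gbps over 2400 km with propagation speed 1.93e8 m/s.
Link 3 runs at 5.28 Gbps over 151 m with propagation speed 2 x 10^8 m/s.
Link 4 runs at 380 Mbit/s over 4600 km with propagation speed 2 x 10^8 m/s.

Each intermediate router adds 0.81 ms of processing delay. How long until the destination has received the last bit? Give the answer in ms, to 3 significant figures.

50.0 ms

L = 1462 × 8 = 11696 bits.
Transmission delays (L/R per hop): 0.0615579, 0.000672184, 0.00221515, 0.0307789 ms; sum = 0.0952242 ms.
Propagation delays (d/s per hop): 12, 12.4352, 0.000755, 23 ms; sum = 47.436 ms.
Processing at 3 router(s): 3 × 0.81 ms = 2.43 ms.
End-to-end = 50.0 ms.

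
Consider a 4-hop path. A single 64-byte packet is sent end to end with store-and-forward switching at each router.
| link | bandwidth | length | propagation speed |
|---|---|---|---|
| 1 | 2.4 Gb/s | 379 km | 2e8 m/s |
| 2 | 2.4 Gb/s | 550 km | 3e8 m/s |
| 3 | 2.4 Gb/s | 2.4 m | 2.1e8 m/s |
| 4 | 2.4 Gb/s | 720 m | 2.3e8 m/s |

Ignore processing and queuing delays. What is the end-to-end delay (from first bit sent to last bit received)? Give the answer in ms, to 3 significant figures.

3.73 ms

L = 64 × 8 = 512 bits.
Transmission delay per hop = L/R = 512/2400000000 = 0.000213333 ms; 4 hops → 0.000853333 ms.
Propagation delays (d/s per hop): 1.895, 1.83333, 1.14286e-05, 0.00313043 ms; sum = 3.73148 ms.
End-to-end = 3.73 ms.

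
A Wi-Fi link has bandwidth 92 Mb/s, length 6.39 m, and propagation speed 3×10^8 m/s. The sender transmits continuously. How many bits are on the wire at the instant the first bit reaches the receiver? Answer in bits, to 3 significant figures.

1.96 bits

Propagation delay = 6.39 / 300000000 = 2.13e-08 s.
BDP = R × t_prop = 92000000 × 2.13e-08 = 1.9596 bits.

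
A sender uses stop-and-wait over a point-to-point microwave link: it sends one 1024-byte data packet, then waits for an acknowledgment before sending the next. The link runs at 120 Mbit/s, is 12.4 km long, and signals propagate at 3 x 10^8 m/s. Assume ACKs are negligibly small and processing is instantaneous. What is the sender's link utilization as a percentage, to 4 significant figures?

t_tx = L/R = 8192/120000000 = 6.82667e-05 s.
t_prop = 12400/300000000 = 4.13333e-05 s; RTT = 8.26667e-05 s.
Cycle = t_tx + RTT = 0.000150933 s.
Utilization = t_tx / cycle = 6.82667e-05/0.000150933 = 45.23 %.

45.23 %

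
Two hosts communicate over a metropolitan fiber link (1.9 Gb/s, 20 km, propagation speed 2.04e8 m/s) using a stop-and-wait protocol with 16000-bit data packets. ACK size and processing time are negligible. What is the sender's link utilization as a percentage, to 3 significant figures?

t_tx = L/R = 16000/1900000000 = 8.42105e-06 s.
t_prop = 20000/204000000 = 9.80392e-05 s; RTT = 0.000196078 s.
Cycle = t_tx + RTT = 0.000204499 s.
Utilization = t_tx / cycle = 8.42105e-06/0.000204499 = 4.12 %.

4.12 %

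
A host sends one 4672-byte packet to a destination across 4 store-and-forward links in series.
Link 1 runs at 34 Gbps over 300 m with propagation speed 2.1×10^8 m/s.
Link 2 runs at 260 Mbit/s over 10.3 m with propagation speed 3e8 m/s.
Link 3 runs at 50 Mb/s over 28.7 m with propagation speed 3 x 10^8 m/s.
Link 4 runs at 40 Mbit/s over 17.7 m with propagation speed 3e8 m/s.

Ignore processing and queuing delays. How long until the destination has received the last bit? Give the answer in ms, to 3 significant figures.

L = 4672 × 8 = 37376 bits.
Transmission delays (L/R per hop): 0.00109929, 0.143754, 0.74752, 0.9344 ms; sum = 1.82677 ms.
Propagation delays (d/s per hop): 0.00142857, 3.43333e-05, 9.56667e-05, 5.9e-05 ms; sum = 0.00161757 ms.
End-to-end = 1.83 ms.

1.83 ms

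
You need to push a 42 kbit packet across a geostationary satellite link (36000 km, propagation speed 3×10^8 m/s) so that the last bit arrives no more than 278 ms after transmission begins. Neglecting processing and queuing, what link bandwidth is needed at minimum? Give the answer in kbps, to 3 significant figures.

Propagation delay = 36000000 / 300000000 = 120 ms.
Transmission budget = 278 − 120 = 158 ms.
R ≥ L / t_tx = 42000 bits / 0.158 s = 266 kbps.

266 kbps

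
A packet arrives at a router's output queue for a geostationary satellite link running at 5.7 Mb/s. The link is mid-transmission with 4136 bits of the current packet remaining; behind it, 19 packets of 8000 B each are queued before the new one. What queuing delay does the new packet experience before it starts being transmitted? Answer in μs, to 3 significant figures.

Each queued packet: L/R = 64000/5700000 = 11228.1 μs.
19 queued → 213333 μs.
Plus remaining 4136 bits of current packet: 725.614 μs.
Queuing delay = 214000 μs.

214000 μs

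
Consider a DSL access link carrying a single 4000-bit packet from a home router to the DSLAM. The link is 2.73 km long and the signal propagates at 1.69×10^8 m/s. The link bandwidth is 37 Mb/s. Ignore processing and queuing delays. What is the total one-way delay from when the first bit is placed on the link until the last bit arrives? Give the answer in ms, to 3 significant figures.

Transmission delay = L/R = 4000 / 37000000 = 0.108108 ms.
Propagation delay = d/s = 2730 m / 169000000 m/s = 0.0161538 ms.
Total = 0.124 ms.

0.124 ms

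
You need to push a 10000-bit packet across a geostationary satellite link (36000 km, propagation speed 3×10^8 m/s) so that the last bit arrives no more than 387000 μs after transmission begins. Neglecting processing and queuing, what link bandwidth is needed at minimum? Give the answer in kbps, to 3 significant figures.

37.5 kbps

Propagation delay = 36000000 / 300000000 = 120000 μs.
Transmission budget = 387000 − 120000 = 267000 μs.
R ≥ L / t_tx = 10000 bits / 0.267 s = 37.5 kbps.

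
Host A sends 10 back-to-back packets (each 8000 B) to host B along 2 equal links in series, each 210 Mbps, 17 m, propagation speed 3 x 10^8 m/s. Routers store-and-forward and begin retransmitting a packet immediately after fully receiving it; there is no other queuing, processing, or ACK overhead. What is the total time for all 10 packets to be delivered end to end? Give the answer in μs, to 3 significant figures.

3350 μs

Per-hop transmission t_tx = L/R = 64000/210000000 = 304.762 μs.
Per-hop propagation t_prop = 17/300000000 = 0.0566667 μs.
Pipeline fill: first packet needs 2·t_tx to clear all hops; remaining 9 packets each add one t_tx.
Total = (2+10-1)·t_tx + 2·t_prop = 11·304.762 + 2·0.0566667 = 3350 μs.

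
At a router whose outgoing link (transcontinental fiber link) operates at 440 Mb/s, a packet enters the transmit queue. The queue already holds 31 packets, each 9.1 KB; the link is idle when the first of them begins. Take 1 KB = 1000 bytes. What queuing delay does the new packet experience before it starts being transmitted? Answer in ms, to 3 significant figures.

Each queued packet: L/R = 72800/440000000 = 0.165455 ms.
31 queued → 5.12909 ms.
Queuing delay = 5.13 ms.

5.13 ms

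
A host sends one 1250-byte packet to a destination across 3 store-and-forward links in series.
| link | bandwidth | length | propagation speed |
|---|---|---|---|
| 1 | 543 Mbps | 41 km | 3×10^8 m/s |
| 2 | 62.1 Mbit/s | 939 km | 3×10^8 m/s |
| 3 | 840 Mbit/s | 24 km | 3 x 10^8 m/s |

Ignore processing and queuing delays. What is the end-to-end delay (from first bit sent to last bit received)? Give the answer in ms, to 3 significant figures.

L = 1250 × 8 = 10000 bits.
Transmission delays (L/R per hop): 0.0184162, 0.161031, 0.0119048 ms; sum = 0.191352 ms.
Propagation delays (d/s per hop): 0.136667, 3.13, 0.08 ms; sum = 3.34667 ms.
End-to-end = 3.54 ms.

3.54 ms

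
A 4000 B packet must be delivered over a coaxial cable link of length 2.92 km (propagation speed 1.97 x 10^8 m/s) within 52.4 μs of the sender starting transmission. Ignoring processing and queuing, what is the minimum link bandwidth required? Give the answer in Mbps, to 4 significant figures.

L = 32000 bits.
Propagation delay = 2920 / 197000000 = 14.8223 μs.
Transmission budget = 52.4 − 14.8223 = 37.5777 μs.
R ≥ L / t_tx = 32000 bits / 3.75777e-05 s = 851.6 Mbps.

851.6 Mbps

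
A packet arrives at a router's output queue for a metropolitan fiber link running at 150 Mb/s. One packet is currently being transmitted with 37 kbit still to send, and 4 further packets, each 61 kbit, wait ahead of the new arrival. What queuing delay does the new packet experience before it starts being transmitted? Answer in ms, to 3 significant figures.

1.87 ms

Each queued packet: L/R = 61000/150000000 = 0.406667 ms.
4 queued → 1.62667 ms.
Plus remaining 37000 bits of current packet: 0.246667 ms.
Queuing delay = 1.87 ms.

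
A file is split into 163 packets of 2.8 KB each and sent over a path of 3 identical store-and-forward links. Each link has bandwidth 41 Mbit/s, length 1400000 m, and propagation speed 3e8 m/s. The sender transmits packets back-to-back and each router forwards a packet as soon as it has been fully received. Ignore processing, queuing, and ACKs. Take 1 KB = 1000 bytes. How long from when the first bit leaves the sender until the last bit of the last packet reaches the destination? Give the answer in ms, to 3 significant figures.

104 ms

Per-hop transmission t_tx = L/R = 22400/41000000 = 0.546341 ms.
Per-hop propagation t_prop = 1400000/300000000 = 4.66667 ms.
Pipeline fill: first packet needs 3·t_tx to clear all hops; remaining 162 packets each add one t_tx.
Total = (3+163-1)·t_tx + 3·t_prop = 165·0.546341 + 3·4.66667 = 104 ms.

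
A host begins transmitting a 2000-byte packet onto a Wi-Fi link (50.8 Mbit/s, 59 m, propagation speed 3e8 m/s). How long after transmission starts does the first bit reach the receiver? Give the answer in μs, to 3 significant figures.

0.197 μs

First bit experiences only propagation delay: d/s = 59/300000000 = 0.197 μs.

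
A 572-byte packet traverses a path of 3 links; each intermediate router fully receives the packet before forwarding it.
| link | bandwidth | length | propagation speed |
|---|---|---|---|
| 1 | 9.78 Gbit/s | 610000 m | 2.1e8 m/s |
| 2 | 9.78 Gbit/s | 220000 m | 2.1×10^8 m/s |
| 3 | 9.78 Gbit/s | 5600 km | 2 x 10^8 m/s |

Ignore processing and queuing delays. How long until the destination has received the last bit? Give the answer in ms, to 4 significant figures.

31.95 ms

L = 572 × 8 = 4576 bits.
Transmission delay per hop = L/R = 4576/9780000000 = 0.000467894 ms; 3 hops → 0.00140368 ms.
Propagation delays (d/s per hop): 2.90476, 1.04762, 28 ms; sum = 31.9524 ms.
End-to-end = 31.95 ms.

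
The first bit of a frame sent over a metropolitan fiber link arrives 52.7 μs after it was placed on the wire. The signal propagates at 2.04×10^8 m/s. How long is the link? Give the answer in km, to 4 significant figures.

10.75 km

d = s × t_prop = 204000000 × 5.27e-05 = 10.75 km.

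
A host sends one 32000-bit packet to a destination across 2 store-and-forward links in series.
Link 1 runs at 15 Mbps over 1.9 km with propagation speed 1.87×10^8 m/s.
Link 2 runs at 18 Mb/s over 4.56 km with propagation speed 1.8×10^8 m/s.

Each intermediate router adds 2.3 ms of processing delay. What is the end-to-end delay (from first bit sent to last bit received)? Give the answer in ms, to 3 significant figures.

6.25 ms

Transmission delays (L/R per hop): 2.13333, 1.77778 ms; sum = 3.91111 ms.
Propagation delays (d/s per hop): 0.0101604, 0.0253333 ms; sum = 0.0354938 ms.
Processing at 1 router(s): 1 × 2.3 ms = 2.3 ms.
End-to-end = 6.25 ms.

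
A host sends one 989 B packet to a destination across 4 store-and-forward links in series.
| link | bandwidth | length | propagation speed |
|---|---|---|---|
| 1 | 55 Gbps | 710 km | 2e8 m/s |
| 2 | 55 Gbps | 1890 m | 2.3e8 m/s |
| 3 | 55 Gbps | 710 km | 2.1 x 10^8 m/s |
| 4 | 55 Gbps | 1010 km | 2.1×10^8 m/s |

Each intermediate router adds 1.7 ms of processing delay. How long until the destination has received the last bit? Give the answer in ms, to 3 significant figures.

16.8 ms

L = 989 × 8 = 7912 bits.
Transmission delay per hop = L/R = 7912/55000000000 = 0.000143855 ms; 4 hops → 0.000575418 ms.
Propagation delays (d/s per hop): 3.55, 0.00821739, 3.38095, 4.80952 ms; sum = 11.7487 ms.
Processing at 3 router(s): 3 × 1.7 ms = 5.1 ms.
End-to-end = 16.8 ms.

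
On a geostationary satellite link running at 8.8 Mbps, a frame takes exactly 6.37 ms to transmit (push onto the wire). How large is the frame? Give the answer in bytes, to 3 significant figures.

L = R × t_tx = 8800000 b/s × 0.00637 s = 56056 bits.
In bytes: 56056 / 8 = 7010 bytes.

7010 bytes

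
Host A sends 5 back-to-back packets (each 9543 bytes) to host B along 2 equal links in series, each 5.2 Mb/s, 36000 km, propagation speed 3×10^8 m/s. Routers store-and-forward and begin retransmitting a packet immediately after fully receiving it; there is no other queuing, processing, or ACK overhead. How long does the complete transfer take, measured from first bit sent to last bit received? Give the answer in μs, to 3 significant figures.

328000 μs

Per-hop transmission t_tx = L/R = 76344/5200000 = 14681.5 μs.
Per-hop propagation t_prop = 36000000/300000000 = 120000 μs.
Pipeline fill: first packet needs 2·t_tx to clear all hops; remaining 4 packets each add one t_tx.
Total = (2+5-1)·t_tx + 2·t_prop = 6·14681.5 + 2·120000 = 328000 μs.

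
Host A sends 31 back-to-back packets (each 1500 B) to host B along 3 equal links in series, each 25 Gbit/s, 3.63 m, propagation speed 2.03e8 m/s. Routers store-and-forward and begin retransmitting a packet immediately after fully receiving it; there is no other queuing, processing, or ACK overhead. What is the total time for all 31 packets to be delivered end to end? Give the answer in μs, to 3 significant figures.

Per-hop transmission t_tx = L/R = 12000/25000000000 = 0.48 μs.
Per-hop propagation t_prop = 3.63/2.03e+08 = 0.0178818 μs.
Pipeline fill: first packet needs 3·t_tx to clear all hops; remaining 30 packets each add one t_tx.
Total = (3+31-1)·t_tx + 3·t_prop = 33·0.48 + 3·0.0178818 = 15.9 μs.

15.9 μs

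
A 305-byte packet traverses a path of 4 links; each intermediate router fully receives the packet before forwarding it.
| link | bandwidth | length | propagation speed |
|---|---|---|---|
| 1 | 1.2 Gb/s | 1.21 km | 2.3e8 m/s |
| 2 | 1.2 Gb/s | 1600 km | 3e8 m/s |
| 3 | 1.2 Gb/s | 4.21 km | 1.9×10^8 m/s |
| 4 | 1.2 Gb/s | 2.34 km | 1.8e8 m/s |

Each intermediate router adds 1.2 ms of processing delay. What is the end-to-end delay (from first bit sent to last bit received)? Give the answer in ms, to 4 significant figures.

L = 305 × 8 = 2440 bits.
Transmission delay per hop = L/R = 2440/1200000000 = 0.00203333 ms; 4 hops → 0.00813333 ms.
Propagation delays (d/s per hop): 0.00526087, 5.33333, 0.0221579, 0.013 ms; sum = 5.37375 ms.
Processing at 3 router(s): 3 × 1.2 ms = 3.6 ms.
End-to-end = 8.982 ms.

8.982 ms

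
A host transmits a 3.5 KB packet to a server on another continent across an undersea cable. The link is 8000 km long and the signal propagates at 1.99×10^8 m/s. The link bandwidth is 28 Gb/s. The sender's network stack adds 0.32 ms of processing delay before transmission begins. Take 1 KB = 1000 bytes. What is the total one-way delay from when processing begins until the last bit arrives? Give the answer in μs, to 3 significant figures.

L = 28000 bits.
Transmission delay = L/R = 28000 / 28000000000 = 1 μs.
Propagation delay = d/s = 8000000 m / 199000000 m/s = 40201 μs.
Plus processing delay 0.32 ms = 320 μs.
Total = 40500 μs.

40500 μs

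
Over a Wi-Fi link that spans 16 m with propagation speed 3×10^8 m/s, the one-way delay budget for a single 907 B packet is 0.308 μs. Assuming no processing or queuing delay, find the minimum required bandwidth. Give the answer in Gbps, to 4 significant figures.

28.49 Gbps

L = 7256 bits.
Propagation delay = 16 / 300000000 = 0.0533333 μs.
Transmission budget = 0.308 − 0.0533333 = 0.254667 μs.
R ≥ L / t_tx = 7256 bits / 2.54667e-07 s = 28.49 Gbps.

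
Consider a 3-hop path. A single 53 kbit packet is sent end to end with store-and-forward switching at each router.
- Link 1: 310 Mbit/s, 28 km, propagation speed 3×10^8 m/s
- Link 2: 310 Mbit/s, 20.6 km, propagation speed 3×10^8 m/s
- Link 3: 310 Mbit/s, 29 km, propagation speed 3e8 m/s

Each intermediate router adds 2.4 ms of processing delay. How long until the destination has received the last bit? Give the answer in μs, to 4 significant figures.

5572 μs

L = 53000 bits.
Transmission delay per hop = L/R = 53000/310000000 = 170.968 μs; 3 hops → 512.903 μs.
Propagation delays (d/s per hop): 93.3333, 68.6667, 96.6667 μs; sum = 258.667 μs.
Processing at 2 router(s): 2 × 2.4 ms = 4800 μs.
End-to-end = 5572 μs.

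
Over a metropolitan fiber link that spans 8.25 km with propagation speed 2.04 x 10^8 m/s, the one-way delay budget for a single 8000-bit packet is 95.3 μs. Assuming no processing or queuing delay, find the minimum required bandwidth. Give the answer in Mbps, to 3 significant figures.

Propagation delay = 8250 / 204000000 = 40.4412 μs.
Transmission budget = 95.3 − 40.4412 = 54.8588 μs.
R ≥ L / t_tx = 8000 bits / 5.48588e-05 s = 146 Mbps.

146 Mbps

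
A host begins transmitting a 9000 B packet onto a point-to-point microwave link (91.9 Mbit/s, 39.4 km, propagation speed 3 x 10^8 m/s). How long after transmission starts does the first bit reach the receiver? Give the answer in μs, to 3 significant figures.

131 μs

First bit experiences only propagation delay: d/s = 39400/300000000 = 131 μs.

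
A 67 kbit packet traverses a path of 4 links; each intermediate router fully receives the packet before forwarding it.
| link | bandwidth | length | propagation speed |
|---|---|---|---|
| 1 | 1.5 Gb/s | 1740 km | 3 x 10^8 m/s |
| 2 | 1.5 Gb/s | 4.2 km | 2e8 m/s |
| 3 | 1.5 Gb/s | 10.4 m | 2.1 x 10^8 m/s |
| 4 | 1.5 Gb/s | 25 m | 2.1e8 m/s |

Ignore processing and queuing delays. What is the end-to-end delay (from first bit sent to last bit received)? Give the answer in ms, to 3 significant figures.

L = 67000 bits.
Transmission delay per hop = L/R = 67000/1500000000 = 0.0446667 ms; 4 hops → 0.178667 ms.
Propagation delays (d/s per hop): 5.8, 0.021, 4.95238e-05, 0.000119048 ms; sum = 5.82117 ms.
End-to-end = 6.00 ms.

6.00 ms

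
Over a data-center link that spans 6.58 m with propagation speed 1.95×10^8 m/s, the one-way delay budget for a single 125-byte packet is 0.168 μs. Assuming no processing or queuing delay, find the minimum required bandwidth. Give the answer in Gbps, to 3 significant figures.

L = 1000 bits.
Propagation delay = 6.58 / 195000000 = 0.0337436 μs.
Transmission budget = 0.168 − 0.0337436 = 0.134256 μs.
R ≥ L / t_tx = 1000 bits / 1.34256e-07 s = 7.45 Gbps.

7.45 Gbps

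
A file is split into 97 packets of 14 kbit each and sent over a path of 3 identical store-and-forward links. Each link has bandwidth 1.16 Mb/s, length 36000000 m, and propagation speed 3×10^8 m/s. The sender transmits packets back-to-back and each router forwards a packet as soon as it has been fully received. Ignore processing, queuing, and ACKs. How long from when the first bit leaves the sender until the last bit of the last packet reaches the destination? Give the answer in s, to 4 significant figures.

1.555 s

Per-hop transmission t_tx = L/R = 14000/1160000 = 0.012069 s.
Per-hop propagation t_prop = 36000000/300000000 = 0.12 s.
Pipeline fill: first packet needs 3·t_tx to clear all hops; remaining 96 packets each add one t_tx.
Total = (3+97-1)·t_tx + 3·t_prop = 99·0.012069 + 3·0.12 = 1.555 s.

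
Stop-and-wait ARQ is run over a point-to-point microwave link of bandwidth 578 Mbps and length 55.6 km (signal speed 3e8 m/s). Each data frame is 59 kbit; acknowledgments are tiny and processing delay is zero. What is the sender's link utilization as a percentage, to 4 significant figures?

t_tx = L/R = 59000/578000000 = 0.000102076 s.
t_prop = 55600/300000000 = 0.000185333 s; RTT = 0.000370667 s.
Cycle = t_tx + RTT = 0.000472743 s.
Utilization = t_tx / cycle = 0.000102076/0.000472743 = 21.59 %.

21.59 %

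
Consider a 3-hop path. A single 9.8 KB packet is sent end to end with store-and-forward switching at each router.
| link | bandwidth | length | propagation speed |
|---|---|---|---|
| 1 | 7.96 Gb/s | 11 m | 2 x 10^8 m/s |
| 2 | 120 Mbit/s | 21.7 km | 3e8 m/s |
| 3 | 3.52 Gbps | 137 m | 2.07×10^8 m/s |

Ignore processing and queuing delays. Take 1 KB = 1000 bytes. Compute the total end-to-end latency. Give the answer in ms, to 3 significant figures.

0.759 ms

L = 78400 bits.
Transmission delays (L/R per hop): 0.00984925, 0.653333, 0.0222727 ms; sum = 0.685455 ms.
Propagation delays (d/s per hop): 5.5e-05, 0.0723333, 0.000661836 ms; sum = 0.0730502 ms.
End-to-end = 0.759 ms.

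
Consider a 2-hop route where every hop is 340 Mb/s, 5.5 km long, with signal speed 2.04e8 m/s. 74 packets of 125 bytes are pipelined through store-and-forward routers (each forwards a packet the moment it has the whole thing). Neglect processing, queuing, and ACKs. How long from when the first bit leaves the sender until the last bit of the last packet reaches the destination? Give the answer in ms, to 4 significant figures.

0.2745 ms

Per-hop transmission t_tx = L/R = 1000/340000000 = 0.00294118 ms.
Per-hop propagation t_prop = 5500/204000000 = 0.0269608 ms.
Pipeline fill: first packet needs 2·t_tx to clear all hops; remaining 73 packets each add one t_tx.
Total = (2+74-1)·t_tx + 2·t_prop = 75·0.00294118 + 2·0.0269608 = 0.2745 ms.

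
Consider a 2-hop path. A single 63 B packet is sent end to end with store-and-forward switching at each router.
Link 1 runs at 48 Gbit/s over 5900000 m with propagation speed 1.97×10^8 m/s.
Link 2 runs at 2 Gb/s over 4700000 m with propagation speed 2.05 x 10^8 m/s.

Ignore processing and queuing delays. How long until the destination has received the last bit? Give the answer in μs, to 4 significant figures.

L = 63 × 8 = 504 bits.
Transmission delays (L/R per hop): 0.0105, 0.252 μs; sum = 0.2625 μs.
Propagation delays (d/s per hop): 29949.2, 22926.8 μs; sum = 52876.1 μs.
End-to-end = 52880 μs.

52880 μs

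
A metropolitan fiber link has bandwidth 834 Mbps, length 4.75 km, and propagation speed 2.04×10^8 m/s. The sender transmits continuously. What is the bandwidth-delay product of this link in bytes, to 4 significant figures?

Propagation delay = 4750 / 204000000 = 2.32843e-05 s.
BDP = R × t_prop = 834000000 × 2.32843e-05 = 19419.1 bits.
In bytes: 19419.1/8 = 2427 bytes.

2427 bytes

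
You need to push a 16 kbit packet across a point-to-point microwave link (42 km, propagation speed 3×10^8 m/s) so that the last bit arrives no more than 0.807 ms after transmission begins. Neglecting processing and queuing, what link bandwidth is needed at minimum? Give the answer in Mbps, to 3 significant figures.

Propagation delay = 42000 / 300000000 = 0.14 ms.
Transmission budget = 0.807 − 0.14 = 0.667 ms.
R ≥ L / t_tx = 16000 bits / 0.000667 s = 24.0 Mbps.

24.0 Mbps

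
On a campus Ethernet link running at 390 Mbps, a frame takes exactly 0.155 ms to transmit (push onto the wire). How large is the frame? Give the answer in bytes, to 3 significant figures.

7560 bytes

L = R × t_tx = 390000000 b/s × 0.000155 s = 60450 bits.
In bytes: 60450 / 8 = 7560 bytes.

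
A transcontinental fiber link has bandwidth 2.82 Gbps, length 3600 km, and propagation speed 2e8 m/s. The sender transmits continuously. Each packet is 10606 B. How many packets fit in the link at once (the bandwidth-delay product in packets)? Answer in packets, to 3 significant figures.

598 packets

Propagation delay = 3600000 / 200000000 = 0.018 s.
BDP = R × t_prop = 2820000000 × 0.018 = 50760000 bits.
In packets of 84848 bits: 598 packets.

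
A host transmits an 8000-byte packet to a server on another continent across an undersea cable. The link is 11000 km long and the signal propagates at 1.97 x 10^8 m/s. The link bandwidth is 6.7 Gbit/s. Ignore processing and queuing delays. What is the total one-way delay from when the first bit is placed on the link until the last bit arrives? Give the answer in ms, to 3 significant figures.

L = 8000 × 8 = 64000 bits.
Transmission delay = L/R = 64000 / 6700000000 = 0.00955224 ms.
Propagation delay = d/s = 11000000 m / 197000000 m/s = 55.8376 ms.
Total = 55.8 ms.

55.8 ms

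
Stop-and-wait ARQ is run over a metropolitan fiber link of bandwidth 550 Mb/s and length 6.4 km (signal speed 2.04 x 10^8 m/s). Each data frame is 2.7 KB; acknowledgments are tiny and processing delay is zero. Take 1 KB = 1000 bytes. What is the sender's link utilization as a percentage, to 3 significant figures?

t_tx = L/R = 21600/550000000 = 3.92727e-05 s.
t_prop = 6400/204000000 = 3.13725e-05 s; RTT = 6.27451e-05 s.
Cycle = t_tx + RTT = 0.000102018 s.
Utilization = t_tx / cycle = 3.92727e-05/0.000102018 = 38.5 %.

38.5 %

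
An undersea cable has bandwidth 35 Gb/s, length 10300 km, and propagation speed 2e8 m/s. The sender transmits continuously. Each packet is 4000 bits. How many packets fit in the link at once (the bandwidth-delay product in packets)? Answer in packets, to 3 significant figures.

Propagation delay = 10300000 / 200000000 = 0.0515 s.
BDP = R × t_prop = 35000000000 × 0.0515 = 1802500000 bits.
In packets of 4000 bits: 451000 packets.

451000 packets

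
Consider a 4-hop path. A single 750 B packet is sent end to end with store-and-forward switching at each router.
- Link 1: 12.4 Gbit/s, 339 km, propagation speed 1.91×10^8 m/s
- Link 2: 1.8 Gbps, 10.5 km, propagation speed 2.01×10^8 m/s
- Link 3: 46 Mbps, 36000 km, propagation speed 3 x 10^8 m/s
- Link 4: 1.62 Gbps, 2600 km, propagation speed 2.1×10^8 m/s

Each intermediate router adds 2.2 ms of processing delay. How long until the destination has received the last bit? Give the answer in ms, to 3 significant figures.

L = 750 × 8 = 6000 bits.
Transmission delays (L/R per hop): 0.000483871, 0.00333333, 0.130435, 0.0037037 ms; sum = 0.137956 ms.
Propagation delays (d/s per hop): 1.77487, 0.0522388, 120, 12.381 ms; sum = 134.208 ms.
Processing at 3 router(s): 3 × 2.2 ms = 6.6 ms.
End-to-end = 141 ms.

141 ms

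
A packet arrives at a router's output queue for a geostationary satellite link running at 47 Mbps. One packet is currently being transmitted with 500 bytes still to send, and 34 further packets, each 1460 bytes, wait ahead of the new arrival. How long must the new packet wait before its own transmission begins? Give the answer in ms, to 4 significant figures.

8.534 ms

Each queued packet: L/R = 11680/47000000 = 0.248511 ms.
34 queued → 8.44936 ms.
Plus remaining 4000 bits of current packet: 0.0851064 ms.
Queuing delay = 8.534 ms.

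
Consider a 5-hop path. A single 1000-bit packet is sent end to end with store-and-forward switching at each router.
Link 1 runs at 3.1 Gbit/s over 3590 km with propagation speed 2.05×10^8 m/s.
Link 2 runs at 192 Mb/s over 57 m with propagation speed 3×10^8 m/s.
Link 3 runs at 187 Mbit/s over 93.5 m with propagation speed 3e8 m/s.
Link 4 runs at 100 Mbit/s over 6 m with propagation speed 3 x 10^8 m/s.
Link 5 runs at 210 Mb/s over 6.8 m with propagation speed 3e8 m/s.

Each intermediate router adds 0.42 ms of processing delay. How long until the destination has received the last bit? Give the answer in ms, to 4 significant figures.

Transmission delays (L/R per hop): 0.000322581, 0.00520833, 0.00534759, 0.01, 0.0047619 ms; sum = 0.0256404 ms.
Propagation delays (d/s per hop): 17.5122, 0.00019, 0.000311667, 2e-05, 2.26667e-05 ms; sum = 17.5127 ms.
Processing at 4 router(s): 4 × 0.42 ms = 1.68 ms.
End-to-end = 19.22 ms.

19.22 ms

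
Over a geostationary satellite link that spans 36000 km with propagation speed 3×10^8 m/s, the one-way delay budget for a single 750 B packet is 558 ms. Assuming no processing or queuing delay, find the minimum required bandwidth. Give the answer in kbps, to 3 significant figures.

L = 6000 bits.
Propagation delay = 36000000 / 300000000 = 120 ms.
Transmission budget = 558 − 120 = 438 ms.
R ≥ L / t_tx = 6000 bits / 0.438 s = 13.7 kbps.

13.7 kbps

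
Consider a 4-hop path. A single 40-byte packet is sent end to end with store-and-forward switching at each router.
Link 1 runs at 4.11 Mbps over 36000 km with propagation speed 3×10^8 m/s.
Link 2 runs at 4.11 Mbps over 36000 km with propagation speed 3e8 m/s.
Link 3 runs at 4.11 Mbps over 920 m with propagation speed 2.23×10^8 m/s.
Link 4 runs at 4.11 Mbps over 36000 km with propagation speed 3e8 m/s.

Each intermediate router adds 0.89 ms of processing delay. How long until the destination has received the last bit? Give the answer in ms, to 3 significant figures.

L = 40 × 8 = 320 bits.
Transmission delay per hop = L/R = 320/4.11e+06 = 0.0778589 ms; 4 hops → 0.311436 ms.
Propagation delays (d/s per hop): 120, 120, 0.00412556, 120 ms; sum = 360.004 ms.
Processing at 3 router(s): 3 × 0.89 ms = 2.67 ms.
End-to-end = 363 ms.

363 ms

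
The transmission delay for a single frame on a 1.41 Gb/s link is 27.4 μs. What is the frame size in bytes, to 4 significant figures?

4829 bytes

L = R × t_tx = 1410000000 b/s × 2.74e-05 s = 38634 bits.
In bytes: 38634 / 8 = 4829 bytes.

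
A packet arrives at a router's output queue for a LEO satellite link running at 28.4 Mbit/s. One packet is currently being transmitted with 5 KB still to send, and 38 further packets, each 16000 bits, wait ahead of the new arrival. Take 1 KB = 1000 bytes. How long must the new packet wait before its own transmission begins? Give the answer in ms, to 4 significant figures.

Each queued packet: L/R = 16000/28400000 = 0.56338 ms.
38 queued → 21.4085 ms.
Plus remaining 40000 bits of current packet: 1.40845 ms.
Queuing delay = 22.82 ms.

22.82 ms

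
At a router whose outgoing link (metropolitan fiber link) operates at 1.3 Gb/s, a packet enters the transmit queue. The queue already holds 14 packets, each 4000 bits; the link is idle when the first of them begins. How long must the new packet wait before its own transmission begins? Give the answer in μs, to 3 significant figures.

43.1 μs

Each queued packet: L/R = 4000/1300000000 = 3.07692 μs.
14 queued → 43.0769 μs.
Queuing delay = 43.1 μs.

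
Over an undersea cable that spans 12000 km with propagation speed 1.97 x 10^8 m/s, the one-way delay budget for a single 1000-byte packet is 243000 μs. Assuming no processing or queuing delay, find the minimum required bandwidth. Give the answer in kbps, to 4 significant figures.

L = 8000 bits.
Propagation delay = 12000000 / 197000000 = 60913.7 μs.
Transmission budget = 243000 − 60913.7 = 182086 μs.
R ≥ L / t_tx = 8000 bits / 0.182086 s = 43.94 kbps.

43.94 kbps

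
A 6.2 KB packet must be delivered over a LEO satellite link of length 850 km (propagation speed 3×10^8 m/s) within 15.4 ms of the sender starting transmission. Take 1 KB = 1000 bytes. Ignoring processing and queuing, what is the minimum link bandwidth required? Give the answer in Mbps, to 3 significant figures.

L = 49600 bits.
Propagation delay = 850000 / 300000000 = 2.83333 ms.
Transmission budget = 15.4 − 2.83333 = 12.5667 ms.
R ≥ L / t_tx = 49600 bits / 0.0125667 s = 3.95 Mbps.

3.95 Mbps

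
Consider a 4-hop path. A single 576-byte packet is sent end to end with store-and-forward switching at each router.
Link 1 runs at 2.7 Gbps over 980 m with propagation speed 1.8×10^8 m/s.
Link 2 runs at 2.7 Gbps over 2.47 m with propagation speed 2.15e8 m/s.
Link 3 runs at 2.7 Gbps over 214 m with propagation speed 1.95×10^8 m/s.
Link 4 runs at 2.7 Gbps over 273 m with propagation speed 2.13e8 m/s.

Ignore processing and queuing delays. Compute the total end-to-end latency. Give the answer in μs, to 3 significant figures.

14.7 μs

L = 576 × 8 = 4608 bits.
Transmission delay per hop = L/R = 4608/2700000000 = 1.70667 μs; 4 hops → 6.82667 μs.
Propagation delays (d/s per hop): 5.44444, 0.0114884, 1.09744, 1.28169 μs; sum = 7.83506 μs.
End-to-end = 14.7 μs.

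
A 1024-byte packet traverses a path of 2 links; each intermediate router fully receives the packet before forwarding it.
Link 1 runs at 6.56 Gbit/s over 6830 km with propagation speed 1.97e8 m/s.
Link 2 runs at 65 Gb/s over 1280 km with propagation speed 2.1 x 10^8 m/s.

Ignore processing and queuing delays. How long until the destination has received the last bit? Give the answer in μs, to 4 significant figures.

40770 μs

L = 1024 × 8 = 8192 bits.
Transmission delays (L/R per hop): 1.24878, 0.126031 μs; sum = 1.37481 μs.
Propagation delays (d/s per hop): 34670.1, 6095.24 μs; sum = 40765.3 μs.
End-to-end = 40770 μs.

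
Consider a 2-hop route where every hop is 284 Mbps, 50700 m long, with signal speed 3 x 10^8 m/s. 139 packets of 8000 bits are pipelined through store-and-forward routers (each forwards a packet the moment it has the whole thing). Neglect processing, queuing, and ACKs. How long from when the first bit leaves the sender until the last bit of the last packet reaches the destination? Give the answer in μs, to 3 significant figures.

4280 μs

Per-hop transmission t_tx = L/R = 8000/284000000 = 28.169 μs.
Per-hop propagation t_prop = 50700/300000000 = 169 μs.
Pipeline fill: first packet needs 2·t_tx to clear all hops; remaining 138 packets each add one t_tx.
Total = (2+139-1)·t_tx + 2·t_prop = 140·28.169 + 2·169 = 4280 μs.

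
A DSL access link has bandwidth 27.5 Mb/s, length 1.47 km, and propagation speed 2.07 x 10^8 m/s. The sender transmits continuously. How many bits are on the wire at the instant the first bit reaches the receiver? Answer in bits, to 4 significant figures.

Propagation delay = 1470 / 2.07e+08 = 7.10145e-06 s.
BDP = R × t_prop = 27500000 × 7.10145e-06 = 195.29 bits.

195.3 bits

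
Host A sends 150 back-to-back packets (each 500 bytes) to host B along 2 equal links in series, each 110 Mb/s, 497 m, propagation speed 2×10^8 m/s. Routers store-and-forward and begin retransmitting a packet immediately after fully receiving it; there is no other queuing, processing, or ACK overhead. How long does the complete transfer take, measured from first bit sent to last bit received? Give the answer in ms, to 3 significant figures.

Per-hop transmission t_tx = L/R = 4000/110000000 = 0.0363636 ms.
Per-hop propagation t_prop = 497/200000000 = 0.002485 ms.
Pipeline fill: first packet needs 2·t_tx to clear all hops; remaining 149 packets each add one t_tx.
Total = (2+150-1)·t_tx + 2·t_prop = 151·0.0363636 + 2·0.002485 = 5.50 ms.

5.50 ms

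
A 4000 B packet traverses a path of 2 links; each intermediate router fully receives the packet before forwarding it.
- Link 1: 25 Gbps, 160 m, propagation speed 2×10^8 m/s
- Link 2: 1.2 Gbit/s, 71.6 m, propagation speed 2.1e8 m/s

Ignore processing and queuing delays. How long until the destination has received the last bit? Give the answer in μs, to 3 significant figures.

29.1 μs

L = 4000 × 8 = 32000 bits.
Transmission delays (L/R per hop): 1.28, 26.6667 μs; sum = 27.9467 μs.
Propagation delays (d/s per hop): 0.8, 0.340952 μs; sum = 1.14095 μs.
End-to-end = 29.1 μs.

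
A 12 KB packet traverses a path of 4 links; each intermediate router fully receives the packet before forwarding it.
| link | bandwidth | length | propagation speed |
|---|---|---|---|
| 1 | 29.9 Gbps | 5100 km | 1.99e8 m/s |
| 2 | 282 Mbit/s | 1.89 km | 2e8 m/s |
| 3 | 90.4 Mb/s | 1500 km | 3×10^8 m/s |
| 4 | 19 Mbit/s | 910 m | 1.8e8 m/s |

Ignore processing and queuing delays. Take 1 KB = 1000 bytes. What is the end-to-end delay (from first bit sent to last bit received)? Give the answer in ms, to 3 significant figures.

L = 96000 bits.
Transmission delays (L/R per hop): 0.0032107, 0.340426, 1.06195, 5.05263 ms; sum = 6.45821 ms.
Propagation delays (d/s per hop): 25.6281, 0.00945, 5, 0.00505556 ms; sum = 30.6426 ms.
End-to-end = 37.1 ms.

37.1 ms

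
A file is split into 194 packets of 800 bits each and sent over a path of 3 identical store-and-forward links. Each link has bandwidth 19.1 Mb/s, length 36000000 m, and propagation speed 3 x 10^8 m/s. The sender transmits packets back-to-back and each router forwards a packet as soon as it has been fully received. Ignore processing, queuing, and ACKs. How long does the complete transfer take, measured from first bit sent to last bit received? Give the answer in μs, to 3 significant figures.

368000 μs

Per-hop transmission t_tx = L/R = 800/19100000 = 41.8848 μs.
Per-hop propagation t_prop = 36000000/300000000 = 120000 μs.
Pipeline fill: first packet needs 3·t_tx to clear all hops; remaining 193 packets each add one t_tx.
Total = (3+194-1)·t_tx + 3·t_prop = 196·41.8848 + 3·120000 = 368000 μs.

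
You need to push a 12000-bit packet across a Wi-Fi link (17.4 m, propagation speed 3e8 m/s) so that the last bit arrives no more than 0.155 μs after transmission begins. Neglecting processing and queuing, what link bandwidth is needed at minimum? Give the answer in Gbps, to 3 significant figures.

Propagation delay = 17.4 / 300000000 = 0.058 μs.
Transmission budget = 0.155 − 0.058 = 0.097 μs.
R ≥ L / t_tx = 12000 bits / 9.7e-08 s = 124 Gbps.

124 Gbps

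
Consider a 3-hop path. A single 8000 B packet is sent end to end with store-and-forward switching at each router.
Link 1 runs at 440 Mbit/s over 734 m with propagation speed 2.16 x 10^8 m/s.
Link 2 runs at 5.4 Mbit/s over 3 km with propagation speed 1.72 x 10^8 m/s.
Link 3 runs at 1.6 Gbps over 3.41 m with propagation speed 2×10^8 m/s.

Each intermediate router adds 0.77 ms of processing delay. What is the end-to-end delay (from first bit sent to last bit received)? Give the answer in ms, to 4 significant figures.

13.60 ms

L = 8000 × 8 = 64000 bits.
Transmission delays (L/R per hop): 0.145455, 11.8519, 0.04 ms; sum = 12.0373 ms.
Propagation delays (d/s per hop): 0.00339815, 0.0174419, 1.705e-05 ms; sum = 0.0208571 ms.
Processing at 2 router(s): 2 × 0.77 ms = 1.54 ms.
End-to-end = 13.60 ms.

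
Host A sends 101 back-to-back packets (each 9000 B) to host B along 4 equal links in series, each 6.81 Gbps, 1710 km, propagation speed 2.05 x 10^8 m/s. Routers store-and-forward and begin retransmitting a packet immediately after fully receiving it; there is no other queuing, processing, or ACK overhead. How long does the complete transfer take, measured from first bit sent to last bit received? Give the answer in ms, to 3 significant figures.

Per-hop transmission t_tx = L/R = 72000/6810000000 = 0.0105727 ms.
Per-hop propagation t_prop = 1710000/2.05e+08 = 8.34146 ms.
Pipeline fill: first packet needs 4·t_tx to clear all hops; remaining 100 packets each add one t_tx.
Total = (4+101-1)·t_tx + 4·t_prop = 104·0.0105727 + 4·8.34146 = 34.5 ms.

34.5 ms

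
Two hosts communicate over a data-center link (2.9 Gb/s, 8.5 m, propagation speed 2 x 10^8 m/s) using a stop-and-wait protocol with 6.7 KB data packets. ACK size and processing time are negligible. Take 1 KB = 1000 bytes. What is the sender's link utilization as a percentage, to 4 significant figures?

99.54 %

t_tx = L/R = 53600/2900000000 = 1.84828e-05 s.
t_prop = 8.5/200000000 = 4.25e-08 s; RTT = 8.5e-08 s.
Cycle = t_tx + RTT = 1.85678e-05 s.
Utilization = t_tx / cycle = 1.84828e-05/1.85678e-05 = 99.54 %.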